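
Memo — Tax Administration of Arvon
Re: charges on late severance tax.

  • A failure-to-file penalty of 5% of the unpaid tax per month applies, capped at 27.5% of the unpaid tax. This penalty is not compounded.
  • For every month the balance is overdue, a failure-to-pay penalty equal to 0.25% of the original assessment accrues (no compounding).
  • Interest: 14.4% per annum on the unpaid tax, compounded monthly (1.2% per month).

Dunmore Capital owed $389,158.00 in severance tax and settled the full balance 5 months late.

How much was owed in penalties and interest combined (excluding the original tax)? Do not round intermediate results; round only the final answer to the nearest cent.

$126,070.61

Failure-to-file: 5 × 5% × $389,158.00 = $97,289.50 (under the 27.5% cap)
Failure-to-pay penalty: 5 × 0.25% × $389,158.00 = $4,864.48…
Interest: $389,158.00 × ((1 + 0.012)^5 − 1) = $389,158.00 × 0.0614574… = $23,916.6326…
Penalties + interest = $102,153.9750 + $23,916.6326… = $126,070.61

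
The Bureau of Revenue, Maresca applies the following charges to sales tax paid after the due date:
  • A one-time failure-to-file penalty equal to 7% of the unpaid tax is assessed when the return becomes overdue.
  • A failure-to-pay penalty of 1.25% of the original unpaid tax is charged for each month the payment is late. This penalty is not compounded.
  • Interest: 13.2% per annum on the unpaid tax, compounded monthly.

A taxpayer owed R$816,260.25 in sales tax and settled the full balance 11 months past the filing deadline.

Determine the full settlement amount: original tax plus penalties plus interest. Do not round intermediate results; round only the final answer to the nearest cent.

R$1,090,017.22

Failure-to-file penalty: 7% × R$816,260.25 = R$57,138.22…
Failure-to-pay penalty = 1.25% × R$816,260.25 × 11 mo = R$112,235.78…
Interest (13.2%/yr ÷ 12 = 1.1%/month): R$816,260.25 × ((1 + 0.011)^11 − 1) = R$104,382.9704…
Total = R$816,260.25 + R$169,374.0019… + R$104,382.9704… = R$1,090,017.22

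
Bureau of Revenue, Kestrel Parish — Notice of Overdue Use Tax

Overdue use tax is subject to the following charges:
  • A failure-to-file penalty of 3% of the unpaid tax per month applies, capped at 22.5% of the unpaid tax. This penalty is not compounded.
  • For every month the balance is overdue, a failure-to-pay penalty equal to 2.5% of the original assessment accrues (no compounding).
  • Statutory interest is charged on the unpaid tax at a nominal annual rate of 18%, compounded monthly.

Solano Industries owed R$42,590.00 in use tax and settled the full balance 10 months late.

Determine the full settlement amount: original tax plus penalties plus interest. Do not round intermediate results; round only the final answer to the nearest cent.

R$69,657.68

Failure-to-file: 10 × 3% × R$42,590.00 = R$12,777.00, capped at 22.5% × R$42,590.00 = R$9,582.75
Failure-to-pay penalty = 2.5% × R$42,590.00 × 10 mo = R$10,647.50
Interest (18%/yr ÷ 12 = 1.5%/month): R$42,590.00 × ((1 + 0.015)^10 − 1) = R$6,837.4337…
Total = R$42,590.00 + R$20,230.2500 + R$6,837.4337… = R$69,657.68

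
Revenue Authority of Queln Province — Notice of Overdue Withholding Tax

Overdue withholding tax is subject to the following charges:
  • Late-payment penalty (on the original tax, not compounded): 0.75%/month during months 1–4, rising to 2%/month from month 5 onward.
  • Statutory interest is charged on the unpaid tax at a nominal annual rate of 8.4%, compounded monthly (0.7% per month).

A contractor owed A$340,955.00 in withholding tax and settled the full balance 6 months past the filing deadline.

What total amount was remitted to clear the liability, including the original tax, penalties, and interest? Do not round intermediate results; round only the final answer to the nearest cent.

Penalty, months 1–4: 4 × 0.75% × A$340,955.00 = A$10,228.65
Penalty, months 5–6: 2 × 2% × A$340,955.00 = A$13,638.20
Interest: A$340,955.00 × ((1 + 0.007)^6 − 1) = A$340,955.00 × 0.0427419… = A$14,573.0632…
Total = A$340,955.00 + A$23,866.8500 + A$14,573.0632… = A$379,394.91

A$379,394.91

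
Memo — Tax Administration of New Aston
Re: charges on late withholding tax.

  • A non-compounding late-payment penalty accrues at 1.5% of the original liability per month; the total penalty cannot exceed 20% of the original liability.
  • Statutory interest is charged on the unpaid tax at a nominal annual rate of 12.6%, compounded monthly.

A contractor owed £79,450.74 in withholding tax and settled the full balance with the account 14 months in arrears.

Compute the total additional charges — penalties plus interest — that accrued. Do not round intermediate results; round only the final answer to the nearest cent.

£28,400.98

Penalty (uncapped): 14 × 1.5% × £79,450.74 = £16,684.66…; cap = 20% × £79,450.74 = £15,890.15… → penalty = £15,890.15…
Interest (12.6%/yr ÷ 12 = 1.05%/month): £79,450.74 × ((1 + 0.0105)^14 − 1) = £12,510.8341…
Penalties + interest = £15,890.1480 + £12,510.8341… = £28,400.98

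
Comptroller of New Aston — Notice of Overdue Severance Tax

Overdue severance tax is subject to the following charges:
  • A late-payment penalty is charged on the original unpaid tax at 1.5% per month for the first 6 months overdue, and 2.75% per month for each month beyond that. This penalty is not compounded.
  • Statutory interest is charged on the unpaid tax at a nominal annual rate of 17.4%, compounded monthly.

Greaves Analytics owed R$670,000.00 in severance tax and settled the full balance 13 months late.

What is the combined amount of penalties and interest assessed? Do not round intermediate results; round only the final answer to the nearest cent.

Penalty, months 1–6: 6 × 1.5% × R$670,000.00 = R$60,300.00
Penalty, months 7–13: 7 × 2.75% × R$670,000.00 = R$128,975.00
Interest (17.4%/yr ÷ 12 = 1.45%/month): R$670,000.00 × ((1 + 0.0145)^13 − 1) = R$137,888.5825…
Penalties + interest = R$189,275.0000 + R$137,888.5825… = R$327,163.58

R$327,163.58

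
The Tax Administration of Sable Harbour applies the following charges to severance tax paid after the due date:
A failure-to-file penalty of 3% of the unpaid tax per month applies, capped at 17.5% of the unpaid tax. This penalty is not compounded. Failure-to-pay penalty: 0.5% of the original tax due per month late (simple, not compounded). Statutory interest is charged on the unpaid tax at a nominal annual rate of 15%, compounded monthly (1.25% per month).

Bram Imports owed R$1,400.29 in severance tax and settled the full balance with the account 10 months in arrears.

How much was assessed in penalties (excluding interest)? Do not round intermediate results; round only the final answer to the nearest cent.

R$315.07

Failure-to-file: 10 × 3% × R$1,400.29 = R$420.09…, capped at 17.5% × R$1,400.29 = R$245.05…
Failure-to-pay penalty = 0.5% × R$1,400.29 × 10 mo = R$70.01…
Total penalty = R$245.05… + R$70.01… = R$315.07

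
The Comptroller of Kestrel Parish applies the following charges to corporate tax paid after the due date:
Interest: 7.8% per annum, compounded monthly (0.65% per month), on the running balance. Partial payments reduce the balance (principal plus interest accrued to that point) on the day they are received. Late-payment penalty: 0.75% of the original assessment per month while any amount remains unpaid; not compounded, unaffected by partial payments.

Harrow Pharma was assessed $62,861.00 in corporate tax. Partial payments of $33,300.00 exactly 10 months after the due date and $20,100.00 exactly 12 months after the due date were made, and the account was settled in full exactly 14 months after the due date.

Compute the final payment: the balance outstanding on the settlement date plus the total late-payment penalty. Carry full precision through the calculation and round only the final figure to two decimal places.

Balance at month 10: $62,861.0000 × (1 + 0.0065)^10 = $67,068.5748…
After $33,300.00 payment: $67,068.5748… − $33,300.00 = $33,768.5748…
Balance at month 12: $33,768.5748… × (1 + 0.0065)^2 = $34,208.9930…
After $20,100.00 payment: $34,208.9930… − $20,100.00 = $14,108.9930…
Balance at month 14: $14,108.9930… × (1 + 0.0065)^2 = $14,293.0060…
Penalty: 14 × 0.75% × $62,861.00 = $6,600.41…
Final settlement = outstanding balance + penalty = $14,293.0060… + $6,600.41… = $20,893.41

$20,893.41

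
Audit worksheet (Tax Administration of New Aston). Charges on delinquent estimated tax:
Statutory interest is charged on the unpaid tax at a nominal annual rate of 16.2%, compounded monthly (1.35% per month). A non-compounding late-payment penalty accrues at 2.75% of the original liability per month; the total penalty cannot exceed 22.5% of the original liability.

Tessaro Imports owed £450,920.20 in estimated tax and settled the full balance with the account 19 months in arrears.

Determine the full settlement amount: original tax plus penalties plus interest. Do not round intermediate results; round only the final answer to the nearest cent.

£683,226.61

Penalty (uncapped): 19 × 2.75% × £450,920.20 = £235,605.80…; cap = 22.5% × £450,920.20 = £101,457.05… → penalty = £101,457.05…
Interest: £450,920.20 × ((1 + 0.0135)^19 − 1) = £450,920.20 × 0.2901830… = £130,849.3662…
Total = £450,920.20 + £101,457.0450 + £130,849.3662… = £683,226.61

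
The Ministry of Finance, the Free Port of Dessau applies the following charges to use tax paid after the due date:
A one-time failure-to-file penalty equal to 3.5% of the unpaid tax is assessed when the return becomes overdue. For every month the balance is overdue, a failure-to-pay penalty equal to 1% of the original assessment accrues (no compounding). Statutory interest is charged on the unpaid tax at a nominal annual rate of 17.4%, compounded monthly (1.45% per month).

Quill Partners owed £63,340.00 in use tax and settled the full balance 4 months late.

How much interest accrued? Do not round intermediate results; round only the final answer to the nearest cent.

Interest: £63,340.00 × ((1 + 0.0145)^4 − 1) = £63,340.00 × 0.0592737… = £3,754.3986…

£3,754.40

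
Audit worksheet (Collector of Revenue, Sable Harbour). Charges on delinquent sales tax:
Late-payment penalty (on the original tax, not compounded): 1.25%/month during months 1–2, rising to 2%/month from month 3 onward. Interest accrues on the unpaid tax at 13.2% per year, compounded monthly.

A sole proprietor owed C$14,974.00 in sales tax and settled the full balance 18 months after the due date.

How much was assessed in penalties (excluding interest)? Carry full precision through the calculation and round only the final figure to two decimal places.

Penalty, months 1–2: 2 × 1.25% × C$14,974.00 = C$374.35
Penalty, months 3–18: 16 × 2% × C$14,974.00 = C$4,791.68
Total penalty = C$374.35 + C$4,791.68 = C$5,166.03

C$5,166.03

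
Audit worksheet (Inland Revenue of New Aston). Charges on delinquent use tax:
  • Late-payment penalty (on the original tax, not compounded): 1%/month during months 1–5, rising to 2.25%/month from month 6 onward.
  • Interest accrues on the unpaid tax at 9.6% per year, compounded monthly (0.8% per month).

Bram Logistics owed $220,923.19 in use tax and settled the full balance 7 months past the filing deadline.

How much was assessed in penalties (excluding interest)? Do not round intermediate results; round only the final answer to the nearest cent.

Penalty, months 1–5: 5 × 1% × $220,923.19 = $11,046.16…
Penalty, months 6–7: 2 × 2.25% × $220,923.19 = $9,941.54…
Total penalty = $11,046.16… + $9,941.54… = $20,987.70

$20,987.70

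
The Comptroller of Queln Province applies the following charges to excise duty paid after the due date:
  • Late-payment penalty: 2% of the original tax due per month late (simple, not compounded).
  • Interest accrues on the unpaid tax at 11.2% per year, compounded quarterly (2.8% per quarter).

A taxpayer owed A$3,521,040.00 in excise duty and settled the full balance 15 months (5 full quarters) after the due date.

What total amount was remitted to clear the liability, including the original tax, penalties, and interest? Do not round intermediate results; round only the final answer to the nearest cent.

A$5,098,686.37

Late-payment penalty = 2% × A$3,521,040.00 × 15 mo = A$1,056,312.00
Interest: A$3,521,040.00 × ((1 + 0.028)^5 − 1) = A$3,521,040.00 × 0.1480626… = A$521,334.3740…
Total = A$3,521,040.00 + A$1,056,312.0000 + A$521,334.3740… = A$5,098,686.37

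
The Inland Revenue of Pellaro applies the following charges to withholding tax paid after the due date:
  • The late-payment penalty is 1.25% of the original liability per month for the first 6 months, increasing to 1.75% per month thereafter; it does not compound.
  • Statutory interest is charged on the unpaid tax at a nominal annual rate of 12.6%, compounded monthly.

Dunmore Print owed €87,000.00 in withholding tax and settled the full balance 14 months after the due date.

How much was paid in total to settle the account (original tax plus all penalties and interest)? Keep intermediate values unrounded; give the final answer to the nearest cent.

€119,404.59

Penalty, months 1–6: 6 × 1.25% × €87,000.00 = €6,525.00
Penalty, months 7–14: 8 × 1.75% × €87,000.00 = €12,180.00
Interest (12.6%/yr ÷ 12 = 1.05%/month): €87,000.00 × ((1 + 0.0105)^14 − 1) = €13,699.5901…
Total = €87,000.00 + €18,705.0000 + €13,699.5901… = €119,404.59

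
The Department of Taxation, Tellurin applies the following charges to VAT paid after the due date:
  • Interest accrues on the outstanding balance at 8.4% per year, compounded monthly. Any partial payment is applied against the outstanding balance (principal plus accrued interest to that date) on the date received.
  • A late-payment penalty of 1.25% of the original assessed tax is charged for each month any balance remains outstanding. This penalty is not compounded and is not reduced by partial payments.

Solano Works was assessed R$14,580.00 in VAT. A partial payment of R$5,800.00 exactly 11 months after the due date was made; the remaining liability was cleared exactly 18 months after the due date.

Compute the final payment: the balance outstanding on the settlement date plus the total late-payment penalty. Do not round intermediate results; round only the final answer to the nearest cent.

Monthly rate = 8.4% ÷ 12 = 0.7%
Balance at month 11: R$14,580.0000 × (1 + 0.007)^11 = R$15,742.7899…
After R$5,800.00 payment: R$15,742.7899… − R$5,800.00 = R$9,942.7899…
Balance at month 18: R$9,942.7899… × (1 + 0.007)^7 = R$10,440.3380…
Penalty: 18 × 1.25% × R$14,580.00 = R$3,280.50
Final settlement = outstanding balance + penalty = R$10,440.3380… + R$3,280.50 = R$13,720.84

R$13,720.84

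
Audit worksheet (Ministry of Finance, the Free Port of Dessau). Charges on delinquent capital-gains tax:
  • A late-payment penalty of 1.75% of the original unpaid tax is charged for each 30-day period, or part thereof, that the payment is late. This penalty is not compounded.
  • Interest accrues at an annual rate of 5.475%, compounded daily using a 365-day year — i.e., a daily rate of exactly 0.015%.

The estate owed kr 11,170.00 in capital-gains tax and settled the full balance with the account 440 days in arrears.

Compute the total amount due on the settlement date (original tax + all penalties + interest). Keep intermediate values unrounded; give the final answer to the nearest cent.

Penalty periods: ⌈440/30⌉ = 15; penalty = 15 × 1.75% × kr 11,170.00 = kr 2,932.13…
Interest: kr 11,170.00 × ((1 + 0.00015)^440 − 1) = kr 11,170.00 × 0.06822143… = kr 762.0334…
Total = kr 11,170.00 + kr 2,932.1250 + kr 762.0334… = kr 14,864.16

kr 14,864.16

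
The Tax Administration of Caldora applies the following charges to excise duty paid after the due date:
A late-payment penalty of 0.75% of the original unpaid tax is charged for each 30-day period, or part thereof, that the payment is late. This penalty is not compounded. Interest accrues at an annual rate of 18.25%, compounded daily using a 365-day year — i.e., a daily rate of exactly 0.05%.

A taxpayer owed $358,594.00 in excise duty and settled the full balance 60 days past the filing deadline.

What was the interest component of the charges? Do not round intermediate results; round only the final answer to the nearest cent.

Interest: $358,594.00 × ((1 + 0.0005)^60 − 1) = $358,594.00 × 0.03044681… = $10,918.0427…

$10,918.04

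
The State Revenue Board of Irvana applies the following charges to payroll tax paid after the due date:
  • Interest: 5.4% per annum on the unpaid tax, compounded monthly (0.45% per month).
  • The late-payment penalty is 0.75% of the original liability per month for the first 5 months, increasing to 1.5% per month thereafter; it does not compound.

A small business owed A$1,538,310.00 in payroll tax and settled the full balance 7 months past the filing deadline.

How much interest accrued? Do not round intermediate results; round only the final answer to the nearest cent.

A$49,115.86

Interest: A$1,538,310.00 × ((1 + 0.0045)^7 − 1) = A$1,538,310.00 × 0.0319285… = A$49,115.8597…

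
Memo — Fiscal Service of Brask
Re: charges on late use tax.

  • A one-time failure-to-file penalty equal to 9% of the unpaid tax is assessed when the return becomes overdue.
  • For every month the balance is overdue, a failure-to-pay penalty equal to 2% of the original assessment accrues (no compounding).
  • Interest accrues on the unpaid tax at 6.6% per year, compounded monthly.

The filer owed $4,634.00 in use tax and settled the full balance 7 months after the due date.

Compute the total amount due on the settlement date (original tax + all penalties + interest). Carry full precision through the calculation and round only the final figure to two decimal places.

$5,881.20

Failure-to-file penalty: 9% × $4,634.00 = $417.06
Failure-to-pay penalty = 2% × $4,634.00 × 7 mo = $648.76
Interest (6.6%/yr ÷ 12 = 0.55%/month): $4,634.00 × ((1 + 0.0055)^7 − 1) = $181.3799…
Total = $4,634.00 + $1,065.8200 + $181.3799… = $5,881.20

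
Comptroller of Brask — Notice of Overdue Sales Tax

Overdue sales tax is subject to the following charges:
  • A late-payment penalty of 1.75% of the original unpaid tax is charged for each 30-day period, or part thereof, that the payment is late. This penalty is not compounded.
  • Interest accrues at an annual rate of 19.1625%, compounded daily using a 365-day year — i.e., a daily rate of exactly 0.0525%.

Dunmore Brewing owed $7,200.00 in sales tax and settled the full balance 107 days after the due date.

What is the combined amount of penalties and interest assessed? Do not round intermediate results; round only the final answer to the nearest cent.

Penalty periods: ⌈107/30⌉ = 4; penalty = 4 × 1.75% × $7,200.00 = $504.00
Interest: $7,200.00 × ((1 + 0.000525)^107 − 1) = $7,200.00 × 0.05776719… = $415.9237…
Penalties + interest = $504.0000 + $415.9237… = $919.92

$919.92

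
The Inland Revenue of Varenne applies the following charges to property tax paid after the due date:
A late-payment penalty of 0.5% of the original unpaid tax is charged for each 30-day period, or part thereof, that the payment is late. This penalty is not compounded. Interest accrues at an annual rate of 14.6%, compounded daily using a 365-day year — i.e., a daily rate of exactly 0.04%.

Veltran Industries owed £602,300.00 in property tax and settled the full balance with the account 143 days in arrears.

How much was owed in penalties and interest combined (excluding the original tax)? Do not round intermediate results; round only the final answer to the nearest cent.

Penalty periods: ⌈143/30⌉ = 5; penalty = 5 × 0.5% × £602,300.00 = £15,057.50
Interest: £602,300.00 × ((1 + 0.0004)^143 − 1) = £602,300.00 × 0.05885545… = £35,448.6391…
Penalties + interest = £15,057.5000 + £35,448.6391… = £50,506.14

£50,506.14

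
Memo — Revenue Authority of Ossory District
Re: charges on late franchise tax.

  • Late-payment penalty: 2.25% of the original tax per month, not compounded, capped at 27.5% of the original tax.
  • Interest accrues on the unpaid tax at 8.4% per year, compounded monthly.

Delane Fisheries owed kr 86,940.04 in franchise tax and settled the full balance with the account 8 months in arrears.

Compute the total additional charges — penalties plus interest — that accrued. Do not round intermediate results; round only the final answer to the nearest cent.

kr 20,638.82

Penalty: 8 × 2.25% × kr 86,940.04 = kr 15,649.21… (below the 27.5% cap of kr 23,908.51…)
Interest (8.4%/yr ÷ 12 = 0.7%/month): kr 86,940.04 × ((1 + 0.007)^8 − 1) = kr 4,989.6086…
Penalties + interest = kr 15,649.2072 + kr 4,989.6086… = kr 20,638.82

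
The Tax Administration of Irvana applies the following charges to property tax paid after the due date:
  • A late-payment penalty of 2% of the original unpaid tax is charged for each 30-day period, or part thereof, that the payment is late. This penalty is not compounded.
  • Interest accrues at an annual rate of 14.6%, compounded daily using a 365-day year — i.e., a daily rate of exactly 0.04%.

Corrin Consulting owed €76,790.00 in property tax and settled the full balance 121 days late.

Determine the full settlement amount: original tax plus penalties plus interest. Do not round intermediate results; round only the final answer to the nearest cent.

€88,276.27

Penalty periods: ⌈121/30⌉ = 5; penalty = 5 × 2% × €76,790.00 = €7,679.00
Interest: €76,790.00 × ((1 + 0.0004)^121 − 1) = €76,790.00 × 0.04958025… = €3,807.2674…
Total = €76,790.00 + €7,679.0000 + €3,807.2674… = €88,276.27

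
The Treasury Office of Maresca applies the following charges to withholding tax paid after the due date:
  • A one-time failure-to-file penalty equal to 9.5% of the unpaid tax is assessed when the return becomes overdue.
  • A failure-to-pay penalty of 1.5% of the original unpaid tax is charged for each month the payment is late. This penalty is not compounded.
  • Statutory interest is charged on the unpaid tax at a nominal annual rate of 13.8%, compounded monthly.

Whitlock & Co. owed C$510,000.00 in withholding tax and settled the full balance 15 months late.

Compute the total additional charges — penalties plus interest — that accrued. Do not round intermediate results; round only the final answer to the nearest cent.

Failure-to-file penalty: 9.5% × C$510,000.00 = C$48,450.00
Failure-to-pay penalty: 15 × 1.5% × C$510,000.00 = C$114,750.00
Interest (13.8%/yr ÷ 12 = 1.15%/month): C$510,000.00 × ((1 + 0.0115)^15 − 1) = C$95,422.3963…
Penalties + interest = C$163,200.0000 + C$95,422.3963… = C$258,622.40

C$258,622.40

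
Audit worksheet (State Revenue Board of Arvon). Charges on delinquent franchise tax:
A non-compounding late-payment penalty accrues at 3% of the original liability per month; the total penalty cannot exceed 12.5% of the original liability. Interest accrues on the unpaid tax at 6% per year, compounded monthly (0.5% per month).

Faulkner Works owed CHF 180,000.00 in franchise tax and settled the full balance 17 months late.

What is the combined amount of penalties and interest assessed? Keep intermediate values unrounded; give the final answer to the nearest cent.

Penalty (uncapped): 17 × 3% × CHF 180,000.00 = CHF 91,800.00; cap = 12.5% × CHF 180,000.00 = CHF 22,500.00 → penalty = CHF 22,500.00
Interest: CHF 180,000.00 × ((1 + 0.005)^17 − 1) = CHF 180,000.00 × 0.0884865… = CHF 15,927.5713…
Penalties + interest = CHF 22,500.0000 + CHF 15,927.5713… = CHF 38,427.57

CHF 38,427.57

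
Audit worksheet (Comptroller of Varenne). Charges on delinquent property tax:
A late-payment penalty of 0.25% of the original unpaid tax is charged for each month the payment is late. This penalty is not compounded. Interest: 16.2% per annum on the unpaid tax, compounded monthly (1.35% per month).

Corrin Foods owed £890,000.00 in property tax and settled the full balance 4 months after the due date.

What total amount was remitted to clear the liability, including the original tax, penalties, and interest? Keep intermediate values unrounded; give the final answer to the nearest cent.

£947,942.00

Late-payment penalty: 4 × 0.25% × £890,000.00 = £8,900.00
Interest: £890,000.00 × ((1 + 0.0135)^4 − 1) = £890,000.00 × 0.0551034… = £49,042.0035…
Total = £890,000.00 + £8,900.0000 + £49,042.0035… = £947,942.00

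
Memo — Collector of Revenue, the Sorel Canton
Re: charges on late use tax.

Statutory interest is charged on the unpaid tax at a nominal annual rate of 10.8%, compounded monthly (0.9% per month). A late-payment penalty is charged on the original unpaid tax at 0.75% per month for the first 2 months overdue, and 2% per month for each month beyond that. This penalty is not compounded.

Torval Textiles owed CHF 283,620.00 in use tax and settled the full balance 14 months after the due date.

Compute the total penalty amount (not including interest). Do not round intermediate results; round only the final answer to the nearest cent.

Penalty, months 1–2: 2 × 0.75% × CHF 283,620.00 = CHF 4,254.30
Penalty, months 3–14: 12 × 2% × CHF 283,620.00 = CHF 68,068.80
Total penalty = CHF 4,254.30 + CHF 68,068.80 = CHF 72,323.10

CHF 72,323.10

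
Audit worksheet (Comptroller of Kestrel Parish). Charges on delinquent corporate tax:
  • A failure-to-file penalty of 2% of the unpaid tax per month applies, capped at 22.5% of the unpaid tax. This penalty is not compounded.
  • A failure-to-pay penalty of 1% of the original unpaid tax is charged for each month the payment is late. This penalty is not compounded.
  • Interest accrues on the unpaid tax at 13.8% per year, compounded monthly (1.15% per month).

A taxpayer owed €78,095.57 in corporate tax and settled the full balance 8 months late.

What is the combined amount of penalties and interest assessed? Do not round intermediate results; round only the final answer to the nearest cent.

€26,223.66

Failure-to-file: 8 × 2% × €78,095.57 = €12,495.29… (under the 22.5% cap)
Failure-to-pay penalty: 8 × 1% × €78,095.57 = €6,247.65…
Interest: €78,095.57 × ((1 + 0.0115)^8 − 1) = €78,095.57 × 0.0957894… = €7,480.7282…
Penalties + interest = €18,742.9368 + €7,480.7282… = €26,223.66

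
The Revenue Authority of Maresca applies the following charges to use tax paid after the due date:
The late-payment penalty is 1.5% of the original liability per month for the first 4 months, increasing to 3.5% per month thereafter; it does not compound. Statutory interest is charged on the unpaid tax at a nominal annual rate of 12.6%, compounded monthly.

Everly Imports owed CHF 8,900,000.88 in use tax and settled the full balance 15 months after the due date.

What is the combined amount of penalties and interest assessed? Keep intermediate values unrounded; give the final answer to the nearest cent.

CHF 5,470,118.11

Penalty, months 1–4: 4 × 1.5% × CHF 8,900,000.88 = CHF 534,000.05…
Penalty, months 5–15: 11 × 3.5% × CHF 8,900,000.88 = CHF 3,426,500.34…
Interest (12.6%/yr ÷ 12 = 1.05%/month): CHF 8,900,000.88 × ((1 + 0.0105)^15 − 1) = CHF 1,509,617.7141…
Penalties + interest = CHF 3,960,500.3916 + CHF 1,509,617.7141… = CHF 5,470,118.11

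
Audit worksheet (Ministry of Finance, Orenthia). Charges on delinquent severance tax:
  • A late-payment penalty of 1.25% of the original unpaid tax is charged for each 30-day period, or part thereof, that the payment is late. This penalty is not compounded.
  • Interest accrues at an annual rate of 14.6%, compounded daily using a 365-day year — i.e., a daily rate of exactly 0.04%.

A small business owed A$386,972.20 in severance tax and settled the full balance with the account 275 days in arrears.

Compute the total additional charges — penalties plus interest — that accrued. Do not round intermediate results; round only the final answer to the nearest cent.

A$93,358.41

Penalty periods: ⌈275/30⌉ = 10; penalty = 10 × 1.25% × A$386,972.20 = A$48,371.53…
Interest: A$386,972.20 × ((1 + 0.0004)^275 − 1) = A$386,972.20 × 0.11625352… = A$44,986.8801…
Penalties + interest = A$48,371.5250 + A$44,986.8801… = A$93,358.41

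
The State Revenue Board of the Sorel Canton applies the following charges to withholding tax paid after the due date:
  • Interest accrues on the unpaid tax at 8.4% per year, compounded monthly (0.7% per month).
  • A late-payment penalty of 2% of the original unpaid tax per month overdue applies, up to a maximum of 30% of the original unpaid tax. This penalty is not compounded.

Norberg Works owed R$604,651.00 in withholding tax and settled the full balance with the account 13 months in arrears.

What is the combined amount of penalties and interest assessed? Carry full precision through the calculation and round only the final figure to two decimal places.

R$214,603.84

Penalty: 13 × 2% × R$604,651.00 = R$157,209.26 (below the 30% cap of R$181,395.30)
Interest: R$604,651.00 × ((1 + 0.007)^13 − 1) = R$604,651.00 × 0.0949218… = R$57,394.5834…
Penalties + interest = R$157,209.2600 + R$57,394.5834… = R$214,603.84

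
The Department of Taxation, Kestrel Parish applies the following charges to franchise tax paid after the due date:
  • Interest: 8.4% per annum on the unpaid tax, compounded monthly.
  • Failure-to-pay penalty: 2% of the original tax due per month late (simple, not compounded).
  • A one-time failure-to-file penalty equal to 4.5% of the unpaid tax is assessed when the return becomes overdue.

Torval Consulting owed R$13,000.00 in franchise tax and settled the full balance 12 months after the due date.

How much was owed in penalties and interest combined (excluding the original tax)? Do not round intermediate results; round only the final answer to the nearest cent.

R$4,840.04

Failure-to-file penalty: 4.5% × R$13,000.00 = R$585.00
Failure-to-pay penalty = 2% × R$13,000.00 × 12 mo = R$3,120.00
Interest (8.4%/yr ÷ 12 = 0.7%/month): R$13,000.00 × ((1 + 0.007)^12 − 1) = R$1,135.0386…
Penalties + interest = R$3,705.0000 + R$1,135.0386… = R$4,840.04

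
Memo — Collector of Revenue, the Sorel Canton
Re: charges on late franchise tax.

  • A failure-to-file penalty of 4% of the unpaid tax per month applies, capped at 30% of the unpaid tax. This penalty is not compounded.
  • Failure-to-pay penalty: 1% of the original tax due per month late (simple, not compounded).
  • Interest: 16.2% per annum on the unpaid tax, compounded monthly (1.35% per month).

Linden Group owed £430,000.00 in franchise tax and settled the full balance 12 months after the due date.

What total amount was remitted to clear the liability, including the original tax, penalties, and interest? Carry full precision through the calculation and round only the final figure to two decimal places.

Failure-to-file: 12 × 4% × £430,000.00 = £206,400.00, capped at 30% × £430,000.00 = £129,000.00
Failure-to-pay penalty = 1% × £430,000.00 × 12 mo = £51,600.00
Interest: £430,000.00 × ((1 + 0.0135)^12 − 1) = £430,000.00 × 0.1745866… = £75,072.2314…
Total = £430,000.00 + £180,600.0000 + £75,072.2314… = £685,672.23

£685,672.23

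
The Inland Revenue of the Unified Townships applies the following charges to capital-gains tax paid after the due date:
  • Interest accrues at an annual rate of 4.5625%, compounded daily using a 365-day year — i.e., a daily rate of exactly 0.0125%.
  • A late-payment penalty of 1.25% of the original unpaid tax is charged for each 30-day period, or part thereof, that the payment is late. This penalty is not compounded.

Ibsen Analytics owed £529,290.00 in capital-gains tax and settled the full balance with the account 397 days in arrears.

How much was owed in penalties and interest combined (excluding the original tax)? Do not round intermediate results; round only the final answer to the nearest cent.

£119,552.68

Penalty periods: ⌈397/30⌉ = 14; penalty = 14 × 1.25% × £529,290.00 = £92,625.75
Interest: £529,290.00 × ((1 + 0.000125)^397 − 1) = £529,290.00 × 0.05087368… = £26,926.9325…
Penalties + interest = £92,625.7500 + £26,926.9325… = £119,552.68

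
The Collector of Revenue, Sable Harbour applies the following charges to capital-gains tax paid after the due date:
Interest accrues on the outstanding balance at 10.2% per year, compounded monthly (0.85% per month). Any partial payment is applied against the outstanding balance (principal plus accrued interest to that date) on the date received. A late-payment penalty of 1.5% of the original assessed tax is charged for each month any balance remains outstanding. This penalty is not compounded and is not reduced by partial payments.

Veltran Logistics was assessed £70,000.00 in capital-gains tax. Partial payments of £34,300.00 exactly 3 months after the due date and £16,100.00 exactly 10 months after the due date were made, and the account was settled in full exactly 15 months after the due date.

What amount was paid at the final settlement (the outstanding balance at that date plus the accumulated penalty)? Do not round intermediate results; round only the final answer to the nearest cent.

Balance at month 3: £70,000.0000 × (1 + 0.0085)^3 = £71,800.2155…
After £34,300.00 payment: £71,800.2155… − £34,300.00 = £37,500.2155…
Balance at month 10: £37,500.2155… × (1 + 0.0085)^7 = £39,789.1884…
After £16,100.00 payment: £39,789.1884… − £16,100.00 = £23,689.1884…
Balance at month 15: £23,689.1884… × (1 + 0.0085)^5 = £24,713.2405…
Penalty: 15 × 1.5% × £70,000.00 = £15,750.00
Final settlement = outstanding balance + penalty = £24,713.2405… + £15,750.00 = £40,463.24

£40,463.24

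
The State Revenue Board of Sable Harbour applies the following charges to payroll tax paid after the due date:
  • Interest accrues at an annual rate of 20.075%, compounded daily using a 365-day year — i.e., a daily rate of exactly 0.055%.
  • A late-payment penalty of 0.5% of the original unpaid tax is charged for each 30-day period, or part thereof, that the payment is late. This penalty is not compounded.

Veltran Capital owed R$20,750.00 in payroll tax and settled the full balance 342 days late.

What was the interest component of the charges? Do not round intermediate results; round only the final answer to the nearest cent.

R$4,293.00

Interest: R$20,750.00 × ((1 + 0.00055)^342 − 1) = R$20,750.00 × 0.20689180… = R$4,293.0048…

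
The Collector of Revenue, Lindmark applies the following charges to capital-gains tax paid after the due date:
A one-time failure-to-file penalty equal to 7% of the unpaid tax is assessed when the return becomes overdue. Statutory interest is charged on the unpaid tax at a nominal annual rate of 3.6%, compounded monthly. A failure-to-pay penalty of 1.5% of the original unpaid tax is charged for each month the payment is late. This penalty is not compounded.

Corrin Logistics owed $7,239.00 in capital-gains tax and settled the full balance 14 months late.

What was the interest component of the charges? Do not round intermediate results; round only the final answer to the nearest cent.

Interest (3.6%/yr ÷ 12 = 0.3%/month): $7,239.00 × ((1 + 0.003)^14 − 1) = $310.0385…

$310.04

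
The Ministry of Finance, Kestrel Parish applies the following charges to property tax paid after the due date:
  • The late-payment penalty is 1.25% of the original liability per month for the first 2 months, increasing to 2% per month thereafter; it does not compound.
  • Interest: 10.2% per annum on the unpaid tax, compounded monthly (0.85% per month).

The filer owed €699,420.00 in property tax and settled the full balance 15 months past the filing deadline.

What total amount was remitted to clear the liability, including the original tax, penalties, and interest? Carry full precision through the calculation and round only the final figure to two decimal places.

€993,437.24

Penalty, months 1–2: 2 × 1.25% × €699,420.00 = €17,485.50
Penalty, months 3–15: 13 × 2% × €699,420.00 = €181,849.20
Interest: €699,420.00 × ((1 + 0.0085)^15 − 1) = €699,420.00 × 0.1353729… = €94,682.5399…
Total = €699,420.00 + €199,334.7000 + €94,682.5399… = €993,437.24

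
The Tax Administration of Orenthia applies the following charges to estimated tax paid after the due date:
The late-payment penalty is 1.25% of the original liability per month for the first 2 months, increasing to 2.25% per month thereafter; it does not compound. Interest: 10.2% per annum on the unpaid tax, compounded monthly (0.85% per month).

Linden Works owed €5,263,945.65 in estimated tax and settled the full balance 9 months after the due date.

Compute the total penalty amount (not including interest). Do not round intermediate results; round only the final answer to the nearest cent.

€960,670.08

Penalty, months 1–2: 2 × 1.25% × €5,263,945.65 = €131,598.64…
Penalty, months 3–9: 7 × 2.25% × €5,263,945.65 = €829,071.44…
Total penalty = €131,598.64… + €829,071.44… = €960,670.08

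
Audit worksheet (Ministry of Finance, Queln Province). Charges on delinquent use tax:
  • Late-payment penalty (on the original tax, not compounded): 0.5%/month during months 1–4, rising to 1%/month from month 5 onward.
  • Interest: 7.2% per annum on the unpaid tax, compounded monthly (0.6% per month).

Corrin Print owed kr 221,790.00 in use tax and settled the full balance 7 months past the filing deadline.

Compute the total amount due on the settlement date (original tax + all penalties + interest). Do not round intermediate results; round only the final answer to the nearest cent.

Penalty, months 1–4: 4 × 0.5% × kr 221,790.00 = kr 4,435.80
Penalty, months 5–7: 3 × 1% × kr 221,790.00 = kr 6,653.70
Interest: kr 221,790.00 × ((1 + 0.006)^7 − 1) = kr 221,790.00 × 0.0427636… = kr 9,484.5401…
Total = kr 221,790.00 + kr 11,089.5000 + kr 9,484.5401… = kr 242,364.04

kr 242,364.04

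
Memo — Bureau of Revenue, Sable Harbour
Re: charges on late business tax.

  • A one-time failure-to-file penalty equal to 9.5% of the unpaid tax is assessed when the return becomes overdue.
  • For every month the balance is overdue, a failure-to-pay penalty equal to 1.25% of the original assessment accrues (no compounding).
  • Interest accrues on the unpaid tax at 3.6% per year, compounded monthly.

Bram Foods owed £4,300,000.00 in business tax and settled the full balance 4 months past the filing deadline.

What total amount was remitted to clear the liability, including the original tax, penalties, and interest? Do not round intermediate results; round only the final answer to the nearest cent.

£4,975,332.66

Failure-to-file penalty: 9.5% × £4,300,000.00 = £408,500.00
Failure-to-pay penalty = 1.25% × £4,300,000.00 × 4 mo = £215,000.00
Interest (3.6%/yr ÷ 12 = 0.3%/month): £4,300,000.00 × ((1 + 0.003)^4 − 1) = £51,832.6647…
Total = £4,300,000.00 + £623,500.0000 + £51,832.6647… = £4,975,332.66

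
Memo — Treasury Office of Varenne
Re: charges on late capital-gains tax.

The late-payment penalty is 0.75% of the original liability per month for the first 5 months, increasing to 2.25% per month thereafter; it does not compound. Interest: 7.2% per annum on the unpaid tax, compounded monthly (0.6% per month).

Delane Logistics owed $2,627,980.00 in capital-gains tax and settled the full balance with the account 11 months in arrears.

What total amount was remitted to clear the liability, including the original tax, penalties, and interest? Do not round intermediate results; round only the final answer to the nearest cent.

$3,260,051.43

Penalty, months 1–5: 5 × 0.75% × $2,627,980.00 = $98,549.25
Penalty, months 6–11: 6 × 2.25% × $2,627,980.00 = $354,777.30
Interest: $2,627,980.00 × ((1 + 0.006)^11 − 1) = $2,627,980.00 × 0.0680161… = $178,744.8750…
Total = $2,627,980.00 + $453,326.5500 + $178,744.8750… = $3,260,051.43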